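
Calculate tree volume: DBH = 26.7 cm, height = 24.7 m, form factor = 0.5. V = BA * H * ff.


(D/200)^2 = (26.7/200)^2 = 0.1335^2 = 0.01782225
BA = 3.141593 * 0.01782225 = 0.0559903 m^2
V = 0.0559903 * 24.7 * 0.5 = 0.691480 ≈ 0.691 m^3

0.691 m^3


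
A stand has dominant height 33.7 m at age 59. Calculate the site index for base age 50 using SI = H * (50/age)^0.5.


50/59 = 0.847458
(0.847458)^0.5 = 0.920575
SI = 33.7 * 0.920575 = 31.0234 ≈ 31.0 m

31.0 m


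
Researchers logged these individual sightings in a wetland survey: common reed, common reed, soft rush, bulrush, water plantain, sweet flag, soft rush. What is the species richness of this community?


Total individuals logged = 7
Distinct species (count of individuals): common reed (2), soft rush (2), bulrush (1), water plantain (1), sweet flag (1)
Species richness = number of distinct species = 5

5


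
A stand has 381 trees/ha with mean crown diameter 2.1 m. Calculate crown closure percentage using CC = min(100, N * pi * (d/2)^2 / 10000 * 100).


(d/2)^2 = (2.1/2)^2 = 1.05^2 = 1.1025
Crown area = 3.141593 * 1.1025 = 3.46361 m^2
N * area / 10000 * 100 = 381 * 3.46361 / 10000 * 100 = 13.1964
CC = min(100, 13.1964) = 13.1964 ≈ 13.2%

13.2%


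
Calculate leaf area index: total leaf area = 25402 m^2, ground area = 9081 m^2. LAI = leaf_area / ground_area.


LAI = 25402 / 9081 = 2.7973 ≈ 2.80

2.80


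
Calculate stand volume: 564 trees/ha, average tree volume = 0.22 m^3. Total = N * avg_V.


V_stand = 564 * 0.22 = 124.08 ≈ 124.1 m^3/ha

124.1 m^3/ha


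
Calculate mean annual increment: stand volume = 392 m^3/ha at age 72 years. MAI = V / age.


MAI = 392 / 72 = 5.4444 ≈ 5.44 m^3/ha/yr

5.44 m^3/ha/yr


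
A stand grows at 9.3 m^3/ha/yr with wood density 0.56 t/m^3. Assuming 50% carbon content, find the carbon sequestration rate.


C = 9.3 * 0.56 * 0.5 = 2.604 ≈ 2.60 t C/ha/yr

2.60 t C/ha/yr


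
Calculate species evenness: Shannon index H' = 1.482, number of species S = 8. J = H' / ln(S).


ln(8) = 2.07944
J = H' / ln(S) = 1.482 / 2.07944 = 0.712692 ≈ 0.7127

0.7127


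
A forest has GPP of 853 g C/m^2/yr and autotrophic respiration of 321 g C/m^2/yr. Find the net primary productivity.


NPP = GPP - Ra = 853 - 321 = 532 g C/m^2/yr

532 g C/m^2/yr


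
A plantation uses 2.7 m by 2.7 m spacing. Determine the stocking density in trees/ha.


N = 10000 / 2.7^2 = 10000 / 7.29 = 1371.74 ≈ 1372 trees/ha

1372 trees/ha


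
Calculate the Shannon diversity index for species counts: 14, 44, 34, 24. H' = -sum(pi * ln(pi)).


Total N = 14 + 44 + 34 + 24 = 116
Per-species terms:
  p = 14/116 = 0.120690; ln(p) = -2.114530; p*ln(p) = 0.120690 * (-2.114530) = -0.255203
  p = 44/116 = 0.379310; ln(p) = -0.969401; p*ln(p) = 0.379310 * (-0.969401) = -0.367703
  p = 34/116 = 0.293103; ln(p) = -1.227231; p*ln(p) = 0.293103 * (-1.227231) = -0.359705
  p = 24/116 = 0.206897; ln(p) = -1.575534; p*ln(p) = 0.206897 * (-1.575534) = -0.325973
sum(p*ln(p)) = (-0.255203) + (-0.367703) + (-0.359705) + (-0.325973) = -1.308584
H' = -(-1.308584) = 1.308584 ≈ 1.3086

1.3086


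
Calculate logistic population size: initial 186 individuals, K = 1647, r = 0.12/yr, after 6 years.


(K - N0)/N0 = (1647 - 186)/186 = 1461/186 = 7.85484
r*t = 0.12 * 6 = 0.72; exp(-0.72) = 0.486752
7.85484 * 0.486752 = 3.82336
1 + 3.82336 = 4.82336
N = 1647 / 4.82336 = 341.463 ≈ 341

341


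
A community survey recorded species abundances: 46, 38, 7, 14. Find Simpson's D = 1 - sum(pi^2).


Total N = 46 + 38 + 7 + 14 = 105
Per-species terms:
  p = 46/105 = 0.438095; p^2 = 0.438095^2 = 0.191927
  p = 38/105 = 0.361905; p^2 = 0.361905^2 = 0.130975
  p = 7/105 = 0.066667; p^2 = 0.066667^2 = 0.004444
  p = 14/105 = 0.133333; p^2 = 0.133333^2 = 0.017778
sum(p^2) = 0.191927 + 0.130975 + 0.004444 + 0.017778 = 0.345124
D = 1 - 0.345124 = 0.654876 ≈ 0.6549

0.6549


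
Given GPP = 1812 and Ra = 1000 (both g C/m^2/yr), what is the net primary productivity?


NPP = GPP - Ra = 1812 - 1000 = 812 g C/m^2/yr

812 g C/m^2/yr


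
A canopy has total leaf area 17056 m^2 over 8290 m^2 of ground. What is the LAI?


LAI = 17056 / 8290 = 2.0574 ≈ 2.06

2.06


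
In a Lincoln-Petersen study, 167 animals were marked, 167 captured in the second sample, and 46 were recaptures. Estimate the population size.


N = M * C / R = 167 * 167 / 46 = 27889 / 46 = 606.28 ≈ 606

606 individuals


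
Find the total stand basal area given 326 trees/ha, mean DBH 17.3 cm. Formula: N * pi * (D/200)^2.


(D/200)^2 = (17.3/200)^2 = 0.0865^2 = 0.00748225
Individual BA = 3.141593 * 0.00748225 = 0.0235062 m^2
Stand BA = 326 * 0.0235062 = 7.66302 ≈ 7.66 m^2/ha

7.66 m^2/ha


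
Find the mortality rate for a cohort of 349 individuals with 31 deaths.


Mortality rate = 31 / 349 = 0.088825 ≈ 0.0888

0.0888


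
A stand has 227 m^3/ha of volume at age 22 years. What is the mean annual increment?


MAI = 227 / 22 = 10.3182 ≈ 10.32 m^3/ha/yr

10.32 m^3/ha/yr


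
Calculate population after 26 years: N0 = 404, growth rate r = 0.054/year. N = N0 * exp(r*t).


r*t = 0.054 * 26 = 1.404
exp(1.404) = 4.07145
N = 404 * 4.07145 = 1644.87 ≈ 1645

1645


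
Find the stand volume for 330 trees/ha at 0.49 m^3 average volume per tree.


V_stand = 330 * 0.49 = 161.7 m^3/ha

161.7 m^3/ha


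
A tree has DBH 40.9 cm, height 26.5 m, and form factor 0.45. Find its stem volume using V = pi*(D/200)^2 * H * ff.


(D/200)^2 = (40.9/200)^2 = 0.2045^2 = 0.04182025
BA = 3.141593 * 0.04182025 = 0.131382 m^2
V = 0.131382 * 26.5 * 0.45 = 1.56673 ≈ 1.567 m^3

1.567 m^3


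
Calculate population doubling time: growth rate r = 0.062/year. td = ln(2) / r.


td = ln(2) / 0.062 = 0.693147 / 0.062 = 11.1798 ≈ 11.2 years

11.2 years


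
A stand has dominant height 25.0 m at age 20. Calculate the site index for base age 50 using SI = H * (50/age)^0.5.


50/20 = 2.50000
(2.50000)^0.5 = 1.58114
SI = 25.0 * 1.58114 = 39.5285 ≈ 39.5 m

39.5 m


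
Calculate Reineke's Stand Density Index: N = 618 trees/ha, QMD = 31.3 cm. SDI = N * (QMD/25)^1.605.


QMD/25 = 31.3/25 = 1.252
(1.252)^1.605 = exp(1.605 * ln(1.252)) = exp(1.605 * 0.224742) = exp(0.360711) = 1.43435
SDI = 618 * 1.43435 = 886.428 ≈ 886

886


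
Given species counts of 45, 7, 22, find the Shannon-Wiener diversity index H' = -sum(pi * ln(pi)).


Total N = 45 + 7 + 22 = 74
Per-species terms:
  p = 45/74 = 0.608108; ln(p) = -0.497403; p*ln(p) = 0.608108 * (-0.497403) = -0.302475
  p = 7/74 = 0.094595; ln(p) = -2.358151; p*ln(p) = 0.094595 * (-2.358151) = -0.223069
  p = 22/74 = 0.297297; ln(p) = -1.213024; p*ln(p) = 0.297297 * (-1.213024) = -0.360628
sum(p*ln(p)) = (-0.302475) + (-0.223069) + (-0.360628) = -0.886172
H' = -(-0.886172) = 0.886172 ≈ 0.8862

0.8862


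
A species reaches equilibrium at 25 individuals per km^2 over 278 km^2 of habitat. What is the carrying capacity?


K = 25 * 278 = 6950 individuals

6950 individuals


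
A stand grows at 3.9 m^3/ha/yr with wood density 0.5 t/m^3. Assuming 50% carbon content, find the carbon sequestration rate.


C = 3.9 * 0.5 * 0.5 = 0.975 ≈ 0.98 t C/ha/yr

0.98 t C/ha/yr


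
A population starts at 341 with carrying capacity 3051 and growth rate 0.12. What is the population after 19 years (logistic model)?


(K - N0)/N0 = (3051 - 341)/341 = 2710/341 = 7.94721
r*t = 0.12 * 19 = 2.28; exp(-2.28) = 0.102284
7.94721 * 0.102284 = 0.812872
1 + 0.812872 = 1.81287
N = 3051 / 1.81287 = 1682.97 ≈ 1683

1683


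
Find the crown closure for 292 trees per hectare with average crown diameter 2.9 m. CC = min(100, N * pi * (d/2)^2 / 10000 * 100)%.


(d/2)^2 = (2.9/2)^2 = 1.45^2 = 2.1025
Crown area = 3.141593 * 2.1025 = 6.60520 m^2
N * area / 10000 * 100 = 292 * 6.60520 / 10000 * 100 = 19.2872
CC = min(100, 19.2872) = 19.2872 ≈ 19.3%

19.3%


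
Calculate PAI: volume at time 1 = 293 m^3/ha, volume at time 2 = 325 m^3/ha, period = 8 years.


PAI = (V2 - V1) / period = (325 - 293) / 8 = 32 / 8 = 4.00 m^3/ha/yr

4.00 m^3/ha/yr


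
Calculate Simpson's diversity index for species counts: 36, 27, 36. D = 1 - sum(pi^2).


Total N = 36 + 27 + 36 = 99
Per-species terms:
  p = 36/99 = 0.363636; p^2 = 0.363636^2 = 0.132231
  p = 27/99 = 0.272727; p^2 = 0.272727^2 = 0.074380
  p = 36/99 = 0.363636; p^2 = 0.363636^2 = 0.132231
sum(p^2) = 0.132231 + 0.074380 + 0.132231 = 0.338842
D = 1 - 0.338842 = 0.661158 ≈ 0.6612

0.6612


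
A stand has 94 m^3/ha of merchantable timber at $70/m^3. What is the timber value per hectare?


Value = 94 * 70 = $6580/ha

$6580/ha


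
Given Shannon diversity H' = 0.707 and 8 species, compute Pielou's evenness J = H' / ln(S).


ln(8) = 2.07944
J = H' / ln(S) = 0.707 / 2.07944 = 0.339995 ≈ 0.3400

0.3400


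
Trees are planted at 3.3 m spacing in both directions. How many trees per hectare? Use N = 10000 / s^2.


N = 10000 / 3.3^2 = 10000 / 10.89 = 918.274 ≈ 918 trees/ha

918 trees/ha


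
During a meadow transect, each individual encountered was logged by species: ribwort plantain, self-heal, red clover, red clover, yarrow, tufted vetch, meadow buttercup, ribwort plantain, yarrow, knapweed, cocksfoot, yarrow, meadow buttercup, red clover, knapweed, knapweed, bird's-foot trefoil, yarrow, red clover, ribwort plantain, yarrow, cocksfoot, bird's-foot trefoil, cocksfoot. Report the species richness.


Total individuals logged = 24
Distinct species (count of individuals): ribwort plantain (3), self-heal (1), red clover (4), yarrow (5), tufted vetch (1), meadow buttercup (2), knapweed (3), cocksfoot (3), bird's-foot trefoil (2)
Species richness = number of distinct species = 9

9


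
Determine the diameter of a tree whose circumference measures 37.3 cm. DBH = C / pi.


DBH = C / pi = 37.3 / 3.141593 = 11.8730 ≈ 11.87 cm

11.87 cm


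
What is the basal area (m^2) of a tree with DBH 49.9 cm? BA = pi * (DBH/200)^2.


D/200 = 49.9/200 = 0.2495 m
(D/200)^2 = 0.2495^2 = 0.06225025
BA = 3.141593 * 0.06225025 = 0.195565 ≈ 0.1956 m^2

0.1956 m^2


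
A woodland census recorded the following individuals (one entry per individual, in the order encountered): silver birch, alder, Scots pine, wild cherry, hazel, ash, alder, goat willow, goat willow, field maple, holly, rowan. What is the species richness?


Total individuals logged = 12
Distinct species (count of individuals): silver birch (1), alder (2), Scots pine (1), wild cherry (1), hazel (1), ash (1), goat willow (2), field maple (1), holly (1), rowan (1)
Species richness = number of distinct species = 10

10


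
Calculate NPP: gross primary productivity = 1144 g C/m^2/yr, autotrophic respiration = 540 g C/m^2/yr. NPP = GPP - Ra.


NPP = GPP - Ra = 1144 - 540 = 604 g C/m^2/yr

604 g C/m^2/yr


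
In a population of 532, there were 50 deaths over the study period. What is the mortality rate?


Mortality rate = 50 / 532 = 0.093985 ≈ 0.0940

0.0940


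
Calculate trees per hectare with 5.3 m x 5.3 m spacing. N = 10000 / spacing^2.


N = 10000 / 5.3^2 = 10000 / 28.09 = 355.999 ≈ 356 trees/ha

356 trees/ha


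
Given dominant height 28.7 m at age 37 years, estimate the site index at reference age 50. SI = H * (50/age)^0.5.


50/37 = 1.35135
(1.35135)^0.5 = 1.16248
SI = 28.7 * 1.16248 = 33.3632 ≈ 33.4 m

33.4 m


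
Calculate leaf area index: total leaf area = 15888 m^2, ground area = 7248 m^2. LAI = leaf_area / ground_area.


LAI = 15888 / 7248 = 2.1921 ≈ 2.19

2.19


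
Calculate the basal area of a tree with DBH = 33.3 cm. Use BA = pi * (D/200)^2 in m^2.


D/200 = 33.3/200 = 0.1665 m
(D/200)^2 = 0.1665^2 = 0.02772225
BA = 3.141593 * 0.02772225 = 0.0870920 ≈ 0.0871 m^2

0.0871 m^2


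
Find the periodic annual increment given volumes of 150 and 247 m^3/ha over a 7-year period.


PAI = (V2 - V1) / period = (247 - 150) / 7 = 97 / 7 = 13.8571 ≈ 13.86 m^3/ha/yr

13.86 m^3/ha/yr


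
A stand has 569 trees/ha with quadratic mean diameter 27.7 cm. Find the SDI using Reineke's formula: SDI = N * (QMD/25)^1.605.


QMD/25 = 27.7/25 = 1.108
(1.108)^1.605 = exp(1.605 * ln(1.108)) = exp(1.605 * 0.102557) = exp(0.164604) = 1.17893
SDI = 569 * 1.17893 = 670.811 ≈ 671

671


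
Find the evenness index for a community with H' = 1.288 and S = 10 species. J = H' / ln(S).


ln(10) = 2.30259
J = H' / ln(S) = 1.288 / 2.30259 = 0.559370 ≈ 0.5594

0.5594


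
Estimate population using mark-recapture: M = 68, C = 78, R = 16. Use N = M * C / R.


N = M * C / R = 68 * 78 / 16 = 5304 / 16 = 331.50 ≈ 332

332 individuals


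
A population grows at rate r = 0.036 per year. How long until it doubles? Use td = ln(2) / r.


td = ln(2) / 0.036 = 0.693147 / 0.036 = 19.2541 ≈ 19.3 years

19.3 years


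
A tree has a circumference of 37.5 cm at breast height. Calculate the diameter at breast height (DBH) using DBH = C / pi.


DBH = C / pi = 37.5 / 3.141593 = 11.9366 ≈ 11.94 cm

11.94 cm


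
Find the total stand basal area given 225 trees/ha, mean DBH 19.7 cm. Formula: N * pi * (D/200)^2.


(D/200)^2 = (19.7/200)^2 = 0.0985^2 = 0.00970225
Individual BA = 3.141593 * 0.00970225 = 0.0304805 m^2
Stand BA = 225 * 0.0304805 = 6.85811 ≈ 6.86 m^2/ha

6.86 m^2/ha


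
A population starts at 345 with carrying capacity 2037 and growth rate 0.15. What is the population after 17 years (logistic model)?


(K - N0)/N0 = (2037 - 345)/345 = 1692/345 = 4.90435
r*t = 0.15 * 17 = 2.55; exp(-2.55) = 0.0780817
4.90435 * 0.0780817 = 0.382940
1 + 0.382940 = 1.38294
N = 2037 / 1.38294 = 1472.95 ≈ 1473

1473


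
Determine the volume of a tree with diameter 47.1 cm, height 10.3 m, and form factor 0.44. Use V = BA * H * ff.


(D/200)^2 = (47.1/200)^2 = 0.2355^2 = 0.05546025
BA = 3.141593 * 0.05546025 = 0.174234 m^2
V = 0.174234 * 10.3 * 0.44 = 0.789628 ≈ 0.790 m^3

0.790 m^3


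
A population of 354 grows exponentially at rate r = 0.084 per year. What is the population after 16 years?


r*t = 0.084 * 16 = 1.344
exp(1.344) = 3.83435
N = 354 * 3.83435 = 1357.36 ≈ 1357

1357


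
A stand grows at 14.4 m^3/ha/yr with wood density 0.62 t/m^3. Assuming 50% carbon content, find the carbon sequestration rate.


C = 14.4 * 0.62 * 0.5 = 4.464 ≈ 4.46 t C/ha/yr

4.46 t C/ha/yr


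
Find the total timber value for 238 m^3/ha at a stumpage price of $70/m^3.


Value = 238 * 70 = $16660/ha

$16660/ha


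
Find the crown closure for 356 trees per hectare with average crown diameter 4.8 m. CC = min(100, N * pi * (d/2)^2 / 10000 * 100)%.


(d/2)^2 = (4.8/2)^2 = 2.4^2 = 5.76
Crown area = 3.141593 * 5.76 = 18.0956 m^2
N * area / 10000 * 100 = 356 * 18.0956 / 10000 * 100 = 64.4203
CC = min(100, 64.4203) = 64.4203 ≈ 64.4%

64.4%


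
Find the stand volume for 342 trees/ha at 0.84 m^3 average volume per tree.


V_stand = 342 * 0.84 = 287.28 ≈ 287.3 m^3/ha

287.3 m^3/ha


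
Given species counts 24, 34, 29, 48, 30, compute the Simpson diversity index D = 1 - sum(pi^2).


Total N = 24 + 34 + 29 + 48 + 30 = 165
Per-species terms:
  p = 24/165 = 0.145455; p^2 = 0.145455^2 = 0.021157
  p = 34/165 = 0.206061; p^2 = 0.206061^2 = 0.042461
  p = 29/165 = 0.175758; p^2 = 0.175758^2 = 0.030891
  p = 48/165 = 0.290909; p^2 = 0.290909^2 = 0.084628
  p = 30/165 = 0.181818; p^2 = 0.181818^2 = 0.033058
sum(p^2) = 0.021157 + 0.042461 + 0.030891 + 0.084628 + 0.033058 = 0.212195
D = 1 - 0.212195 = 0.787805 ≈ 0.7878

0.7878


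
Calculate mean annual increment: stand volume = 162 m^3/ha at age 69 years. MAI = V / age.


MAI = 162 / 69 = 2.3478 ≈ 2.35 m^3/ha/yr

2.35 m^3/ha/yr


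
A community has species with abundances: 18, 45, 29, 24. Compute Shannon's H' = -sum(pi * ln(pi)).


Total N = 18 + 45 + 29 + 24 = 116
Per-species terms:
  p = 18/116 = 0.155172; ln(p) = -1.863221; p*ln(p) = 0.155172 * (-1.863221) = -0.289120
  p = 45/116 = 0.387931; ln(p) = -0.946928; p*ln(p) = 0.387931 * (-0.946928) = -0.367343
  p = 29/116 = 0.250000; ln(p) = -1.386294; p*ln(p) = 0.250000 * (-1.386294) = -0.346574
  p = 24/116 = 0.206897; ln(p) = -1.575534; p*ln(p) = 0.206897 * (-1.575534) = -0.325973
sum(p*ln(p)) = (-0.289120) + (-0.367343) + (-0.346574) + (-0.325973) = -1.329010
H' = -(-1.329010) = 1.329010 ≈ 1.3290

1.3290


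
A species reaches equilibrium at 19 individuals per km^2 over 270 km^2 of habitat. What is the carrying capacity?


K = 19 * 270 = 5130 individuals

5130 individuals


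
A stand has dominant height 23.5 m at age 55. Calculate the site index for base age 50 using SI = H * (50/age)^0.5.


50/55 = 0.909091
(0.909091)^0.5 = 0.953463
SI = 23.5 * 0.953463 = 22.4064 ≈ 22.4 m

22.4 m


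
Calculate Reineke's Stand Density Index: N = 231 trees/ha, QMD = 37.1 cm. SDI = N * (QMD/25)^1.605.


QMD/25 = 37.1/25 = 1.484
(1.484)^1.605 = exp(1.605 * ln(1.484)) = exp(1.605 * 0.394741) = exp(0.633559) = 1.88430
SDI = 231 * 1.88430 = 435.273 ≈ 435

435


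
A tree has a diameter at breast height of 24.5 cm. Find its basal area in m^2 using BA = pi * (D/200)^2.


D/200 = 24.5/200 = 0.1225 m
(D/200)^2 = 0.1225^2 = 0.01500625
BA = 3.141593 * 0.01500625 = 0.0471435 ≈ 0.0471 m^2

0.0471 m^2


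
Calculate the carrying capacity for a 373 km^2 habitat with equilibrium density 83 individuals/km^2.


K = 83 * 373 = 30959 individuals

30959 individuals


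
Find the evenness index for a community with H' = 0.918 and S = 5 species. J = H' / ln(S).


ln(5) = 1.60944
J = H' / ln(S) = 0.918 / 1.60944 = 0.570385 ≈ 0.5704

0.5704


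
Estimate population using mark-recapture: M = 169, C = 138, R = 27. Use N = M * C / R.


N = M * C / R = 169 * 138 / 27 = 23322 / 27 = 863.78 ≈ 864

864 individuals


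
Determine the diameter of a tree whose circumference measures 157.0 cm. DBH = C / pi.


DBH = C / pi = 157.0 / 3.141593 = 49.9746 ≈ 49.97 cm

49.97 cm


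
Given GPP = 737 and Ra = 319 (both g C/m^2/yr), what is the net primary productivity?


NPP = GPP - Ra = 737 - 319 = 418 g C/m^2/yr

418 g C/m^2/yr


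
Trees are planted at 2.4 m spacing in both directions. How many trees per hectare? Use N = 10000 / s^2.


N = 10000 / 2.4^2 = 10000 / 5.76 = 1736.11 ≈ 1736 trees/ha

1736 trees/ha


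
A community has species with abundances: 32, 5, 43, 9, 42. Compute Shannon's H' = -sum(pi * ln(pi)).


Total N = 32 + 5 + 43 + 9 + 42 = 131
Per-species terms:
  p = 32/131 = 0.244275; ln(p) = -1.409461; p*ln(p) = 0.244275 * (-1.409461) = -0.344296
  p = 5/131 = 0.038168; ln(p) = -3.265758; p*ln(p) = 0.038168 * (-3.265758) = -0.124647
  p = 43/131 = 0.328244; ln(p) = -1.113998; p*ln(p) = 0.328244 * (-1.113998) = -0.365663
  p = 9/131 = 0.068702; ln(p) = -2.677977; p*ln(p) = 0.068702 * (-2.677977) = -0.183982
  p = 42/131 = 0.320611; ln(p) = -1.137527; p*ln(p) = 0.320611 * (-1.137527) = -0.364704
sum(p*ln(p)) = (-0.344296) + (-0.124647) + (-0.365663) + (-0.183982) + (-0.364704) = -1.383292
H' = -(-1.383292) = 1.383292 ≈ 1.3833

1.3833


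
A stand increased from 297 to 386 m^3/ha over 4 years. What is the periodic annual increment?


PAI = (V2 - V1) / period = (386 - 297) / 4 = 89 / 4 = 22.25 m^3/ha/yr

22.25 m^3/ha/yr


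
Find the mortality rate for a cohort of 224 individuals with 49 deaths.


Mortality rate = 49 / 224 = 0.218750 ≈ 0.2188

0.2188


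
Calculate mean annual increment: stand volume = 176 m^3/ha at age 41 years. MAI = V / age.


MAI = 176 / 41 = 4.2927 ≈ 4.29 m^3/ha/yr

4.29 m^3/ha/yr


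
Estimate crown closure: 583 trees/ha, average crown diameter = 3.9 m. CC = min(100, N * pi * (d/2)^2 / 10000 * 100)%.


(d/2)^2 = (3.9/2)^2 = 1.95^2 = 3.8025
Crown area = 3.141593 * 3.8025 = 11.9459 m^2
N * area / 10000 * 100 = 583 * 11.9459 / 10000 * 100 = 69.6446
CC = min(100, 69.6446) = 69.6446 ≈ 69.6%

69.6%


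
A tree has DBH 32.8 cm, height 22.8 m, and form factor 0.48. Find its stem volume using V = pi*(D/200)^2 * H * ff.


(D/200)^2 = (32.8/200)^2 = 0.164^2 = 0.026896
BA = 3.141593 * 0.026896 = 0.0844963 m^2
V = 0.0844963 * 22.8 * 0.48 = 0.924728 ≈ 0.925 m^3

0.925 m^3


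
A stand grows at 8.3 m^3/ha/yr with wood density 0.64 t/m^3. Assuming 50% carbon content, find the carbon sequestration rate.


C = 8.3 * 0.64 * 0.5 = 2.656 ≈ 2.66 t C/ha/yr

2.66 t C/ha/yr


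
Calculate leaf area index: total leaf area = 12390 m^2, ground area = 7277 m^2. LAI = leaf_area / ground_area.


LAI = 12390 / 7277 = 1.7026 ≈ 1.70

1.70


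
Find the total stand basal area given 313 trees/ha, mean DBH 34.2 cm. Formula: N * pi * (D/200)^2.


(D/200)^2 = (34.2/200)^2 = 0.171^2 = 0.029241
Individual BA = 3.141593 * 0.029241 = 0.0918633 m^2
Stand BA = 313 * 0.0918633 = 28.7532 ≈ 28.75 m^2/ha

28.75 m^2/ha


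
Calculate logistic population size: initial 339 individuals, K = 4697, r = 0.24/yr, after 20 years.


(K - N0)/N0 = (4697 - 339)/339 = 4358/339 = 12.8555
r*t = 0.24 * 20 = 4.8; exp(-4.8) = 0.00822975
12.8555 * 0.00822975 = 0.105798
1 + 0.105798 = 1.10580
N = 4697 / 1.10580 = 4247.60 ≈ 4248

4248


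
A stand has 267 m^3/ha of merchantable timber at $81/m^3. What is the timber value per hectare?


Value = 267 * 81 = $21627/ha

$21627/ha


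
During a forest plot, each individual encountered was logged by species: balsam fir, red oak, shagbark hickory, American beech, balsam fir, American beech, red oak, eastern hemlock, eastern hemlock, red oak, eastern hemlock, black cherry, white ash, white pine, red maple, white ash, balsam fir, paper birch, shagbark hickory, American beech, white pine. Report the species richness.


Total individuals logged = 21
Distinct species (count of individuals): balsam fir (3), red oak (3), shagbark hickory (2), American beech (3), eastern hemlock (3), black cherry (1), white ash (2), white pine (2), red maple (1), paper birch (1)
Species richness = number of distinct species = 10

10


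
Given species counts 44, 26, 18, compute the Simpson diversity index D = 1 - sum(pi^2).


Total N = 44 + 26 + 18 = 88
Per-species terms:
  p = 44/88 = 0.500000; p^2 = 0.500000^2 = 0.250000
  p = 26/88 = 0.295455; p^2 = 0.295455^2 = 0.087294
  p = 18/88 = 0.204545; p^2 = 0.204545^2 = 0.041839
sum(p^2) = 0.250000 + 0.087294 + 0.041839 = 0.379133
D = 1 - 0.379133 = 0.620867 ≈ 0.6209

0.6209


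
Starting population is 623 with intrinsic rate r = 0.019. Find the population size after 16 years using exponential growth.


r*t = 0.019 * 16 = 0.304
exp(0.304) = 1.35527
N = 623 * 1.35527 = 844.333 ≈ 844

844


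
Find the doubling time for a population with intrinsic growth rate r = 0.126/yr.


td = ln(2) / 0.126 = 0.693147 / 0.126 = 5.50117 ≈ 5.5 years

5.5 years


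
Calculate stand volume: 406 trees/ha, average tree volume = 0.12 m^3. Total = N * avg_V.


V_stand = 406 * 0.12 = 48.72 ≈ 48.7 m^3/ha

48.7 m^3/ha


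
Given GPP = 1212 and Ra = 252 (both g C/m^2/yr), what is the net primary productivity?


NPP = GPP - Ra = 1212 - 252 = 960 g C/m^2/yr

960 g C/m^2/yr


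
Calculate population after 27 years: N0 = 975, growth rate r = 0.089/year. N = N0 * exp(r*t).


r*t = 0.089 * 27 = 2.403
exp(2.403) = 11.0563
N = 975 * 11.0563 = 10779.9 ≈ 10780

10780


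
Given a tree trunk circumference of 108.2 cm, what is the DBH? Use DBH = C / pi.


DBH = C / pi = 108.2 / 3.141593 = 34.4411 ≈ 34.44 cm

34.44 cm


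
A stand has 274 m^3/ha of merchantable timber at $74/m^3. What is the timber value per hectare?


Value = 274 * 74 = $20276/ha

$20276/ha


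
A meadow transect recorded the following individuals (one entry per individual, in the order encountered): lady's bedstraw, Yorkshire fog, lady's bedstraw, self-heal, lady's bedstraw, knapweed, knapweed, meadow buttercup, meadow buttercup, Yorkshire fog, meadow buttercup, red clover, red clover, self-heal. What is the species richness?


Total individuals logged = 14
Distinct species (count of individuals): lady's bedstraw (3), Yorkshire fog (2), self-heal (2), knapweed (2), meadow buttercup (3), red clover (2)
Species richness = number of distinct species = 6

6


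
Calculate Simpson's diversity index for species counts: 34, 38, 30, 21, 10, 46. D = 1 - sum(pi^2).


Total N = 34 + 38 + 30 + 21 + 10 + 46 = 179
Per-species terms:
  p = 34/179 = 0.189944; p^2 = 0.189944^2 = 0.036079
  p = 38/179 = 0.212291; p^2 = 0.212291^2 = 0.045067
  p = 30/179 = 0.167598; p^2 = 0.167598^2 = 0.028089
  p = 21/179 = 0.117318; p^2 = 0.117318^2 = 0.013764
  p = 10/179 = 0.055866; p^2 = 0.055866^2 = 0.003121
  p = 46/179 = 0.256983; p^2 = 0.256983^2 = 0.066040
sum(p^2) = 0.036079 + 0.045067 + 0.028089 + 0.013764 + 0.003121 + 0.066040 = 0.192160
D = 1 - 0.192160 = 0.807840 ≈ 0.8078

0.8078


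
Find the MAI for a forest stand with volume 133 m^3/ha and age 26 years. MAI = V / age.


MAI = 133 / 26 = 5.1154 ≈ 5.12 m^3/ha/yr

5.12 m^3/ha/yr


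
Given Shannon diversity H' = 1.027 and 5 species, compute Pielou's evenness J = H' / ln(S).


ln(5) = 1.60944
J = H' / ln(S) = 1.027 / 1.60944 = 0.638110 ≈ 0.6381

0.6381


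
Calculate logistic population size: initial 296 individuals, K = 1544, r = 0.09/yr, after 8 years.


(K - N0)/N0 = (1544 - 296)/296 = 1248/296 = 4.21622
r*t = 0.09 * 8 = 0.72; exp(-0.72) = 0.486752
4.21622 * 0.486752 = 2.05225
1 + 2.05225 = 3.05225
N = 1544 / 3.05225 = 505.856 ≈ 506

506


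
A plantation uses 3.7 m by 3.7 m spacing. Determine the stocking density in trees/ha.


N = 10000 / 3.7^2 = 10000 / 13.69 = 730.460 ≈ 730 trees/ha

730 trees/ha


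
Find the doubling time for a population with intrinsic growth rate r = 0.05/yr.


td = ln(2) / 0.05 = 0.693147 / 0.05 = 13.8629 ≈ 13.9 years

13.9 years


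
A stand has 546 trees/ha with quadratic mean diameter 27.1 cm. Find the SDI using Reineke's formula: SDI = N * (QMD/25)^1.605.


QMD/25 = 27.1/25 = 1.084
(1.084)^1.605 = exp(1.605 * ln(1.084)) = exp(1.605 * 0.0806579) = exp(0.129456) = 1.13821
SDI = 546 * 1.13821 = 621.463 ≈ 621

621


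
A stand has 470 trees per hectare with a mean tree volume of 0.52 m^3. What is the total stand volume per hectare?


V_stand = 470 * 0.52 = 244.4 m^3/ha

244.4 m^3/ha


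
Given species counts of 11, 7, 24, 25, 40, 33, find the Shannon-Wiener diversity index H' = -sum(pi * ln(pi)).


Total N = 11 + 7 + 24 + 25 + 40 + 33 = 140
Per-species terms:
  p = 11/140 = 0.078571; ln(p) = -2.543753; p*ln(p) = 0.078571 * (-2.543753) = -0.199865
  p = 7/140 = 0.050000; ln(p) = -2.995732; p*ln(p) = 0.050000 * (-2.995732) = -0.149787
  p = 24/140 = 0.171429; ln(p) = -1.763586; p*ln(p) = 0.171429 * (-1.763586) = -0.302330
  p = 25/140 = 0.178571; ln(p) = -1.722769; p*ln(p) = 0.178571 * (-1.722769) = -0.307637
  p = 40/140 = 0.285714; ln(p) = -1.252764; p*ln(p) = 0.285714 * (-1.252764) = -0.357932
  p = 33/140 = 0.235714; ln(p) = -1.445136; p*ln(p) = 0.235714 * (-1.445136) = -0.340639
sum(p*ln(p)) = (-0.199865) + (-0.149787) + (-0.302330) + (-0.307637) + (-0.357932) + (-0.340639) = -1.658190
H' = -(-1.658190) = 1.658190 ≈ 1.6582

1.6582


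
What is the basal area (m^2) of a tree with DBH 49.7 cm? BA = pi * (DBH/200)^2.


D/200 = 49.7/200 = 0.2485 m
(D/200)^2 = 0.2485^2 = 0.06175225
BA = 3.141593 * 0.06175225 = 0.194000 ≈ 0.1940 m^2

0.1940 m^2


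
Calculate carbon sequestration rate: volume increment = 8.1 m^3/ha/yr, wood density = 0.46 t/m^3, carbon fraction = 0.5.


C = 8.1 * 0.46 * 0.5 = 1.863 ≈ 1.86 t C/ha/yr

1.86 t C/ha/yr


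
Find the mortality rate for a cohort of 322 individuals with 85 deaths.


Mortality rate = 85 / 322 = 0.263975 ≈ 0.2640

0.2640


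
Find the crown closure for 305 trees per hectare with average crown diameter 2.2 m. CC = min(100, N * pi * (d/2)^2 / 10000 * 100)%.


(d/2)^2 = (2.2/2)^2 = 1.1^2 = 1.21
Crown area = 3.141593 * 1.21 = 3.80133 m^2
N * area / 10000 * 100 = 305 * 3.80133 / 10000 * 100 = 11.5941
CC = min(100, 11.5941) = 11.5941 ≈ 11.6%

11.6%


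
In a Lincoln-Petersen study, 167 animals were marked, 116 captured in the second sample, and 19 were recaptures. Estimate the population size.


N = M * C / R = 167 * 116 / 19 = 19372 / 19 = 1019.58 ≈ 1020

1020 individuals


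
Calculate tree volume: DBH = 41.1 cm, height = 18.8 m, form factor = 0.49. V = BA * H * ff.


(D/200)^2 = (41.1/200)^2 = 0.2055^2 = 0.04223025
BA = 3.141593 * 0.04223025 = 0.132670 m^2
V = 0.132670 * 18.8 * 0.49 = 1.22216 ≈ 1.222 m^3

1.222 m^3


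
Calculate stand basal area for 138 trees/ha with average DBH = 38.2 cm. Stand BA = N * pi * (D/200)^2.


(D/200)^2 = (38.2/200)^2 = 0.191^2 = 0.036481
Individual BA = 3.141593 * 0.036481 = 0.114608 m^2
Stand BA = 138 * 0.114608 = 15.8159 ≈ 15.82 m^2/ha

15.82 m^2/ha


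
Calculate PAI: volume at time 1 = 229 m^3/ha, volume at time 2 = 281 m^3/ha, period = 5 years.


PAI = (V2 - V1) / period = (281 - 229) / 5 = 52 / 5 = 10.40 m^3/ha/yr

10.40 m^3/ha/yr


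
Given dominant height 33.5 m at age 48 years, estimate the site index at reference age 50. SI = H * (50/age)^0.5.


50/48 = 1.04167
(1.04167)^0.5 = 1.02062
SI = 33.5 * 1.02062 = 34.1908 ≈ 34.2 m

34.2 m


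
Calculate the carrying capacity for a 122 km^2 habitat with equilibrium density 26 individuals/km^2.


K = 26 * 122 = 3172 individuals

3172 individuals


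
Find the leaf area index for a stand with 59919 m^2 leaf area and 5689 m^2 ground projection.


LAI = 59919 / 5689 = 10.5324 ≈ 10.53

10.53


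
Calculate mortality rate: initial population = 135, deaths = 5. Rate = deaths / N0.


Mortality rate = 5 / 135 = 0.037037 ≈ 0.0370

0.0370


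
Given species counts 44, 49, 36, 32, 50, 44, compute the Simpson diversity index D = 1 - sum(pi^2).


Total N = 44 + 49 + 36 + 32 + 50 + 44 = 255
Per-species terms:
  p = 44/255 = 0.172549; p^2 = 0.172549^2 = 0.029773
  p = 49/255 = 0.192157; p^2 = 0.192157^2 = 0.036924
  p = 36/255 = 0.141176; p^2 = 0.141176^2 = 0.019931
  p = 32/255 = 0.125490; p^2 = 0.125490^2 = 0.015748
  p = 50/255 = 0.196078; p^2 = 0.196078^2 = 0.038447
  p = 44/255 = 0.172549; p^2 = 0.172549^2 = 0.029773
sum(p^2) = 0.029773 + 0.036924 + 0.019931 + 0.015748 + 0.038447 + 0.029773 = 0.170596
D = 1 - 0.170596 = 0.829404 ≈ 0.8294

0.8294


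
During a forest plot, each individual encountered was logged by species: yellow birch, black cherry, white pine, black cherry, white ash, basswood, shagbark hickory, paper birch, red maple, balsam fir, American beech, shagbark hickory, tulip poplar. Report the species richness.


Total individuals logged = 13
Distinct species (count of individuals): yellow birch (1), black cherry (2), white pine (1), white ash (1), basswood (1), shagbark hickory (2), paper birch (1), red maple (1), balsam fir (1), American beech (1), tulip poplar (1)
Species richness = number of distinct species = 11

11


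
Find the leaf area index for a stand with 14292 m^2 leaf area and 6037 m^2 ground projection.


LAI = 14292 / 6037 = 2.3674 ≈ 2.37

2.37


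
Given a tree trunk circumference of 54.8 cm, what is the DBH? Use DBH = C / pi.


DBH = C / pi = 54.8 / 3.141593 = 17.4434 ≈ 17.44 cm

17.44 cm


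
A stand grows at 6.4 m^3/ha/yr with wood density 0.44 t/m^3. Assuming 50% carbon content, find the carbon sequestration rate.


C = 6.4 * 0.44 * 0.5 = 1.408 ≈ 1.41 t C/ha/yr

1.41 t C/ha/yr


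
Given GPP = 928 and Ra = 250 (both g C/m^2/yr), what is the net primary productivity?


NPP = GPP - Ra = 928 - 250 = 678 g C/m^2/yr

678 g C/m^2/yr


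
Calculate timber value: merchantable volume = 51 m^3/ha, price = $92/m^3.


Value = 51 * 92 = $4692/ha

$4692/ha


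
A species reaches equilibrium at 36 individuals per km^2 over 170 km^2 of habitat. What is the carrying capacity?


K = 36 * 170 = 6120 individuals

6120 individuals


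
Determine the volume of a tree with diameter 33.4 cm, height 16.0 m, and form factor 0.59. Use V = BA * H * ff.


(D/200)^2 = (33.4/200)^2 = 0.167^2 = 0.027889
BA = 3.141593 * 0.027889 = 0.0876159 m^2
V = 0.0876159 * 16.0 * 0.59 = 0.827094 ≈ 0.827 m^3

0.827 m^3


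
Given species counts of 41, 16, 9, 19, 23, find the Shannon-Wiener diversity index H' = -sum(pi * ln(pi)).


Total N = 41 + 16 + 9 + 19 + 23 = 108
Per-species terms:
  p = 41/108 = 0.379630; ln(p) = -0.968558; p*ln(p) = 0.379630 * (-0.968558) = -0.367694
  p = 16/108 = 0.148148; ln(p) = -1.909544; p*ln(p) = 0.148148 * (-1.909544) = -0.282895
  p = 9/108 = 0.083333; ln(p) = -2.484911; p*ln(p) = 0.083333 * (-2.484911) = -0.207075
  p = 19/108 = 0.175926; ln(p) = -1.737692; p*ln(p) = 0.175926 * (-1.737692) = -0.305705
  p = 23/108 = 0.212963; ln(p) = -1.546637; p*ln(p) = 0.212963 * (-1.546637) = -0.329376
sum(p*ln(p)) = (-0.367694) + (-0.282895) + (-0.207075) + (-0.305705) + (-0.329376) = -1.492745
H' = -(-1.492745) = 1.492745 ≈ 1.4927

1.4927


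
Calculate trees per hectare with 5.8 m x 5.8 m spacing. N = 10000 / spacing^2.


N = 10000 / 5.8^2 = 10000 / 33.64 = 297.265 ≈ 297 trees/ha

297 trees/ha


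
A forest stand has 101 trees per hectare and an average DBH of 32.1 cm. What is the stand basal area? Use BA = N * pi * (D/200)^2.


(D/200)^2 = (32.1/200)^2 = 0.1605^2 = 0.02576025
Individual BA = 3.141593 * 0.02576025 = 0.0809282 m^2
Stand BA = 101 * 0.0809282 = 8.17375 ≈ 8.17 m^2/ha

8.17 m^2/ha


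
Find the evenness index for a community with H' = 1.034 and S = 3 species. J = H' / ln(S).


ln(3) = 1.09861
J = H' / ln(S) = 1.034 / 1.09861 = 0.941189 ≈ 0.9412

0.9412


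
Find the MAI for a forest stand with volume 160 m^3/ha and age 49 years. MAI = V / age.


MAI = 160 / 49 = 3.2653 ≈ 3.27 m^3/ha/yr

3.27 m^3/ha/yr


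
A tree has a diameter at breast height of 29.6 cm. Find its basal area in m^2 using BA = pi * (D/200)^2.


D/200 = 29.6/200 = 0.148 m
(D/200)^2 = 0.148^2 = 0.021904
BA = 3.141593 * 0.021904 = 0.0688135 ≈ 0.0688 m^2

0.0688 m^2


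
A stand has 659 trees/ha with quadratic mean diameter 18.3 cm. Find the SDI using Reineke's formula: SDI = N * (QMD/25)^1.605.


QMD/25 = 18.3/25 = 0.732
(0.732)^1.605 = exp(1.605 * ln(0.732)) = exp(1.605 * (-0.311975)) = exp(-0.500720) = 0.606094
SDI = 659 * 0.606094 = 399.416 ≈ 399

399


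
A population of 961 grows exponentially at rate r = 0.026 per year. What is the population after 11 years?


r*t = 0.026 * 11 = 0.286
exp(0.286) = 1.33109
N = 961 * 1.33109 = 1279.18 ≈ 1279

1279


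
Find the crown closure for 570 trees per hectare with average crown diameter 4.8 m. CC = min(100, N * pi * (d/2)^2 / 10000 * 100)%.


(d/2)^2 = (4.8/2)^2 = 2.4^2 = 5.76
Crown area = 3.141593 * 5.76 = 18.0956 m^2
N * area / 10000 * 100 = 570 * 18.0956 / 10000 * 100 = 103.145
CC = min(100, 103.145) = 100%

100%


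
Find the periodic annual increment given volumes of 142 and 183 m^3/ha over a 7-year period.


PAI = (V2 - V1) / period = (183 - 142) / 7 = 41 / 7 = 5.8571 ≈ 5.86 m^3/ha/yr

5.86 m^3/ha/yr


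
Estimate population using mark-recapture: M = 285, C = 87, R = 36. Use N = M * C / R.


N = M * C / R = 285 * 87 / 36 = 24795 / 36 = 688.75 ≈ 689

689 individuals


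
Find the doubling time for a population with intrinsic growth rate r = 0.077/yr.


td = ln(2) / 0.077 = 0.693147 / 0.077 = 9.00191 ≈ 9.0 years

9.0 years


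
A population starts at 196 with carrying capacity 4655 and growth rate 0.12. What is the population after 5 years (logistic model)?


(K - N0)/N0 = (4655 - 196)/196 = 4459/196 = 22.7500
r*t = 0.12 * 5 = 0.6; exp(-0.6) = 0.548812
22.7500 * 0.548812 = 12.4855
1 + 12.4855 = 13.4855
N = 4655 / 13.4855 = 345.186 ≈ 345

345


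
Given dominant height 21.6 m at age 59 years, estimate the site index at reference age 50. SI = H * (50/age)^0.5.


50/59 = 0.847458
(0.847458)^0.5 = 0.920575
SI = 21.6 * 0.920575 = 19.8844 ≈ 19.9 m

19.9 m


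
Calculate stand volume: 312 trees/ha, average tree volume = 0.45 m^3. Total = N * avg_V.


V_stand = 312 * 0.45 = 140.4 m^3/ha

140.4 m^3/ha


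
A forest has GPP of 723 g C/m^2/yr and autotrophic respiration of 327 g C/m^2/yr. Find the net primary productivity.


NPP = GPP - Ra = 723 - 327 = 396 g C/m^2/yr

396 g C/m^2/yr


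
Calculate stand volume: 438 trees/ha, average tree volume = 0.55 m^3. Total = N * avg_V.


V_stand = 438 * 0.55 = 240.9 m^3/ha

240.9 m^3/ha


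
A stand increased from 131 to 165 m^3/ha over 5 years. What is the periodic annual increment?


PAI = (V2 - V1) / period = (165 - 131) / 5 = 34 / 5 = 6.80 m^3/ha/yr

6.80 m^3/ha/yr


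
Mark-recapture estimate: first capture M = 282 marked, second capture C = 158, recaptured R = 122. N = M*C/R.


N = M * C / R = 282 * 158 / 122 = 44556 / 122 = 365.21 ≈ 365

365 individuals


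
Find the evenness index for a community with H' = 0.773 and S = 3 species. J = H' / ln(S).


ln(3) = 1.09861
J = H' / ln(S) = 0.773 / 1.09861 = 0.703616 ≈ 0.7036

0.7036


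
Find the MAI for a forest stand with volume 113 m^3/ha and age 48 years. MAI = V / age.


MAI = 113 / 48 = 2.3542 ≈ 2.35 m^3/ha/yr

2.35 m^3/ha/yr


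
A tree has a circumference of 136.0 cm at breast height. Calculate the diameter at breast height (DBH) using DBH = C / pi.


DBH = C / pi = 136.0 / 3.141593 = 43.2901 ≈ 43.29 cm

43.29 cm


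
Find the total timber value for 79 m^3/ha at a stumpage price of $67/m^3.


Value = 79 * 67 = $5293/ha

$5293/ha


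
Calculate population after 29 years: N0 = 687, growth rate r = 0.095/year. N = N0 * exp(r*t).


r*t = 0.095 * 29 = 2.755
exp(2.755) = 15.7210
N = 687 * 15.7210 = 10800.3 ≈ 10800

10800


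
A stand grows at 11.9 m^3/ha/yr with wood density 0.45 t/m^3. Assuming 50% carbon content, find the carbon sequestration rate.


C = 11.9 * 0.45 * 0.5 = 2.6775 ≈ 2.68 t C/ha/yr

2.68 t C/ha/yr


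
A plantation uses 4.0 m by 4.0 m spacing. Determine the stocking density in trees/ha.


N = 10000 / 4.0^2 = 10000 / 16 = 625.000 ≈ 625 trees/ha

625 trees/ha


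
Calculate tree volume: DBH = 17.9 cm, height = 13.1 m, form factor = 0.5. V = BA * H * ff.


(D/200)^2 = (17.9/200)^2 = 0.0895^2 = 0.00801025
BA = 3.141593 * 0.00801025 = 0.0251649 m^2
V = 0.0251649 * 13.1 * 0.5 = 0.164830 ≈ 0.165 m^3

0.165 m^3


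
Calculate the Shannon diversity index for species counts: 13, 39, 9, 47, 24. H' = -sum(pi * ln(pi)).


Total N = 13 + 39 + 9 + 47 + 24 = 132
Per-species terms:
  p = 13/132 = 0.098485; ln(p) = -2.317851; p*ln(p) = 0.098485 * (-2.317851) = -0.228274
  p = 39/132 = 0.295455; ln(p) = -1.219239; p*ln(p) = 0.295455 * (-1.219239) = -0.360230
  p = 9/132 = 0.068182; ln(p) = -2.685575; p*ln(p) = 0.068182 * (-2.685575) = -0.183108
  p = 47/132 = 0.356061; ln(p) = -1.032653; p*ln(p) = 0.356061 * (-1.032653) = -0.367687
  p = 24/132 = 0.181818; ln(p) = -1.704749; p*ln(p) = 0.181818 * (-1.704749) = -0.309954
sum(p*ln(p)) = (-0.228274) + (-0.360230) + (-0.183108) + (-0.367687) + (-0.309954) = -1.449253
H' = -(-1.449253) = 1.449253 ≈ 1.4493

1.4493


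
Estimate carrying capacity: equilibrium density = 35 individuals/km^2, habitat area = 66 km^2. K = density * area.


K = 35 * 66 = 2310 individuals

2310 individuals


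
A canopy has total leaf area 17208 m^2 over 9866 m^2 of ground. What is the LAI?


LAI = 17208 / 9866 = 1.7442 ≈ 1.74

1.74


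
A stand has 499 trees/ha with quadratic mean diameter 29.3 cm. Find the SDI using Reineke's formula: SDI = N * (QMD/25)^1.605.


QMD/25 = 29.3/25 = 1.172
(1.172)^1.605 = exp(1.605 * ln(1.172)) = exp(1.605 * 0.158712) = exp(0.254733) = 1.29012
SDI = 499 * 1.29012 = 643.770 ≈ 644

644


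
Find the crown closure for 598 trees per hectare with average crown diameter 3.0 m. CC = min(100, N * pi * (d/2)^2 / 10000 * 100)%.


(d/2)^2 = (3.0/2)^2 = 1.5^2 = 2.25
Crown area = 3.141593 * 2.25 = 7.06858 m^2
N * area / 10000 * 100 = 598 * 7.06858 / 10000 * 100 = 42.2701
CC = min(100, 42.2701) = 42.2701 ≈ 42.3%

42.3%
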